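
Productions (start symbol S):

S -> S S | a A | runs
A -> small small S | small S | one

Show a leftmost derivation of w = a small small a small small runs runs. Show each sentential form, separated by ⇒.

S ⇒ a A ⇒ a small small S ⇒ a small small S S ⇒ a small small a A S ⇒ a small small a small small S S ⇒ a small small a small small runs S ⇒ a small small a small small runs runs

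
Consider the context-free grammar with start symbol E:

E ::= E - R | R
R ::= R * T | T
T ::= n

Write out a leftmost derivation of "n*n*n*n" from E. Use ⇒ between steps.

E ⇒ R   [E ::= R]
R ⇒ R*T   [R ::= R * T]
R*T ⇒ R*T*T   [R ::= R * T]
R*T*T ⇒ R*T*T*T   [R ::= R * T]
R*T*T*T ⇒ T*T*T*T   [R ::= T]
T*T*T*T ⇒ n*T*T*T   [T ::= n]
n*T*T*T ⇒ n*n*T*T   [T ::= n]
n*n*T*T ⇒ n*n*n*T   [T ::= n]
n*n*n*T ⇒ n*n*n*n   [T ::= n]

E⇒R⇒R*T⇒R*T*T⇒R*T*T*T⇒T*T*T*T⇒n*T*T*T⇒n*n*T*T⇒n*n*n*T⇒n*n*n*n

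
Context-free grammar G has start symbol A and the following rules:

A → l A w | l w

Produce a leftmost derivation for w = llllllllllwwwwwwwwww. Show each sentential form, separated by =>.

A => lAw => llAww => lllAwww => llllAwwww => lllllAwwwww => llllllAwwwwww => lllllllAwwwwwww => llllllllAwwwwwwww => lllllllllAwwwwwwwww => llllllllllwwwwwwwwww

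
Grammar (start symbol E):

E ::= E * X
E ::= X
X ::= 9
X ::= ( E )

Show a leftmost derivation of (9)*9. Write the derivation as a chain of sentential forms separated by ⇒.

E ⇒ E*X   [E ::= E * X]
E*X ⇒ X*X   [E ::= X]
X*X ⇒ (E)*X   [X ::= ( E )]
(E)*X ⇒ (X)*X   [E ::= X]
(X)*X ⇒ (9)*X   [X ::= 9]
(9)*X ⇒ (9)*9   [X ::= 9]

E⇒E*X⇒X*X⇒(E)*X⇒(X)*X⇒(9)*X⇒(9)*9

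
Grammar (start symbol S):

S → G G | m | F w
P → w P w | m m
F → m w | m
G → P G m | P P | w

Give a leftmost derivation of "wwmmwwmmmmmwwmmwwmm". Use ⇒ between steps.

S ⇒ GG   [S → G G]
GG ⇒ PGmG   [G → P G m]
PGmG ⇒ wPwGmG   [P → w P w]
wPwGmG ⇒ wwPwwGmG   [P → w P w]
wwPwwGmG ⇒ wwmmwwGmG   [P → m m]
wwmmwwGmG ⇒ wwmmwwPPmG   [G → P P]
wwmmwwPPmG ⇒ wwmmwwmmPmG   [P → m m]
wwmmwwmmPmG ⇒ wwmmwwmmmmmG   [P → m m]
wwmmwwmmmmmG ⇒ wwmmwwmmmmmPP   [G → P P]
wwmmwwmmmmmPP ⇒ wwmmwwmmmmmwPwP   [P → w P w]
wwmmwwmmmmmwPwP ⇒ wwmmwwmmmmmwwPwwP   [P → w P w]
wwmmwwmmmmmwwPwwP ⇒ wwmmwwmmmmmwwmmwwP   [P → m m]
wwmmwwmmmmmwwmmwwP ⇒ wwmmwwmmmmmwwmmwwmm   [P → m m]

S ⇒ GG ⇒ PGmG ⇒ wPwGmG ⇒ wwPwwGmG ⇒ wwmmwwGmG ⇒ wwmmwwPPmG ⇒ wwmmwwmmPmG ⇒ wwmmwwmmmmmG ⇒ wwmmwwmmmmmPP ⇒ wwmmwwmmmmmwPwP ⇒ wwmmwwmmmmmwwPwwP ⇒ wwmmwwmmmmmwwmmwwP ⇒ wwmmwwmmmmmwwmmwwmm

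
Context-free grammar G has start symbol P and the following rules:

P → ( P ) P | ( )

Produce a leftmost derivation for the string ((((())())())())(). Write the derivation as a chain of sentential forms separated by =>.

P => (P)P   [P → ( P ) P]
(P)P => ((P)P)P   [P → ( P ) P]
((P)P)P => (((P)P)P)P   [P → ( P ) P]
(((P)P)P)P => ((((P)P)P)P)P   [P → ( P ) P]
((((P)P)P)P)P => ((((())P)P)P)P   [P → ( )]
((((())P)P)P)P => ((((())())P)P)P   [P → ( )]
((((())())P)P)P => ((((())())())P)P   [P → ( )]
((((())())())P)P => ((((())())())())P   [P → ( )]
((((())())())())P => ((((())())())())()   [P → ( )]

P=>(P)P=>((P)P)P=>(((P)P)P)P=>((((P)P)P)P)P=>((((())P)P)P)P=>((((())())P)P)P=>((((())())())P)P=>((((())())())())P=>((((())())())())()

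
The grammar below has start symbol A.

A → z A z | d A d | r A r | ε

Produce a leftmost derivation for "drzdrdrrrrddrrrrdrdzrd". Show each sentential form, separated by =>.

A => dAd   [A → d A d]
dAd => drArd   [A → r A r]
drArd => drzAzrd   [A → z A z]
drzAzrd => drzdAdzrd   [A → d A d]
drzdAdzrd => drzdrArdzrd   [A → r A r]
drzdrArdzrd => drzdrdAdrdzrd   [A → d A d]
drzdrdAdrdzrd => drzdrdrArdrdzrd   [A → r A r]
drzdrdrArdrdzrd => drzdrdrrArrdrdzrd   [A → r A r]
drzdrdrrArrdrdzrd => drzdrdrrrArrrdrdzrd   [A → r A r]
drzdrdrrrArrrdrdzrd => drzdrdrrrrArrrrdrdzrd   [A → r A r]
drzdrdrrrrArrrrdrdzrd => drzdrdrrrrdAdrrrrdrdzrd   [A → d A d]
drzdrdrrrrdAdrrrrdrdzrd => drzdrdrrrrddrrrrdrdzrd   [A → ε]

A => dAd => drArd => drzAzrd => drzdAdzrd => drzdrArdzrd => drzdrdAdrdzrd => drzdrdrArdrdzrd => drzdrdrrArrdrdzrd => drzdrdrrrArrrdrdzrd => drzdrdrrrrArrrrdrdzrd => drzdrdrrrrdAdrrrrdrdzrd => drzdrdrrrrddrrrrdrdzrd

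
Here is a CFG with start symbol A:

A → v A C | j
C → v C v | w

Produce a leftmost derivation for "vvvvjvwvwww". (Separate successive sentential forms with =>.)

A => vAC   [A → v A C]
vAC => vvACC   [A → v A C]
vvACC => vvvACCC   [A → v A C]
vvvACCC => vvvvACCCC   [A → v A C]
vvvvACCCC => vvvvjCCCC   [A → j]
vvvvjCCCC => vvvvjvCvCCC   [C → v C v]
vvvvjvCvCCC => vvvvjvwvCCC   [C → w]
vvvvjvwvCCC => vvvvjvwvwCC   [C → w]
vvvvjvwvwCC => vvvvjvwvwwC   [C → w]
vvvvjvwvwwC => vvvvjvwvwww   [C → w]

A => vAC => vvACC => vvvACCC => vvvvACCCC => vvvvjCCCC => vvvvjvCvCCC => vvvvjvwvCCC => vvvvjvwvwCC => vvvvjvwvwwC => vvvvjvwvwww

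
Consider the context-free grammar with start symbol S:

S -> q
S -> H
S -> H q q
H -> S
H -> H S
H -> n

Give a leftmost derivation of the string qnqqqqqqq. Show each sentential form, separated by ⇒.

S ⇒ Hqq ⇒ Sqq ⇒ Hqqqq ⇒ HSqqqq ⇒ HSSqqqq ⇒ SSSqqqq ⇒ qSSqqqq ⇒ qHqqSqqqq ⇒ qnqqSqqqq ⇒ qnqqqqqqq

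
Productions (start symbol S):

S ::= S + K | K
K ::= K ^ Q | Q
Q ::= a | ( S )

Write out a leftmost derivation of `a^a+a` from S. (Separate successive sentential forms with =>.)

S => S+K => K+K => K^Q+K => Q^Q+K => a^Q+K => a^a+K => a^a+Q => a^a+a

S => S+K   [S ::= S + K]
S+K => K+K   [S ::= K]
K+K => K^Q+K   [K ::= K ^ Q]
K^Q+K => Q^Q+K   [K ::= Q]
Q^Q+K => a^Q+K   [Q ::= a]
a^Q+K => a^a+K   [Q ::= a]
a^a+K => a^a+Q   [K ::= Q]
a^a+Q => a^a+a   [Q ::= a]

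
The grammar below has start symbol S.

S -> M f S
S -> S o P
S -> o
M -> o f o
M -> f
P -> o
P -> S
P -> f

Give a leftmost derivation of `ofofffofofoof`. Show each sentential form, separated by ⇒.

S ⇒ MfS ⇒ ofofS ⇒ ofofMfS ⇒ ofofffS ⇒ ofofffMfS ⇒ ofofffofofS ⇒ ofofffofofSoP ⇒ ofofffofofooP ⇒ ofofffofofoof

S ⇒ MfS   [S -> M f S]
MfS ⇒ ofofS   [M -> o f o]
ofofS ⇒ ofofMfS   [S -> M f S]
ofofMfS ⇒ ofofffS   [M -> f]
ofofffS ⇒ ofofffMfS   [S -> M f S]
ofofffMfS ⇒ ofofffofofS   [M -> o f o]
ofofffofofS ⇒ ofofffofofSoP   [S -> S o P]
ofofffofofSoP ⇒ ofofffofofooP   [S -> o]
ofofffofofooP ⇒ ofofffofofoof   [P -> f]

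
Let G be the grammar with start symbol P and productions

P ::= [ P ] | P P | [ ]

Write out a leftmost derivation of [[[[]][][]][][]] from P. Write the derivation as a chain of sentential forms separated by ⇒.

P ⇒ [P] ⇒ [PP] ⇒ [PPP] ⇒ [[P]PP] ⇒ [[PP]PP] ⇒ [[PPP]PP] ⇒ [[[P]PP]PP] ⇒ [[[[]]PP]PP] ⇒ [[[[]][]P]PP] ⇒ [[[[]][][]]PP] ⇒ [[[[]][][]][]P] ⇒ [[[[]][][]][][]]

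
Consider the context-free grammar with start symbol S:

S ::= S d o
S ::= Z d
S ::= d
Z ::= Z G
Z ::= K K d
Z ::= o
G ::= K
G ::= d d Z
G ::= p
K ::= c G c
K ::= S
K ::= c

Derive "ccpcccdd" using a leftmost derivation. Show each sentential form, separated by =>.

S => Zd   [S ::= Z d]
Zd => KKdd   [Z ::= K K d]
KKdd => cGcKdd   [K ::= c G c]
cGcKdd => cKcKdd   [G ::= K]
cKcKdd => ccGccKdd   [K ::= c G c]
ccGccKdd => ccpccKdd   [G ::= p]
ccpccKdd => ccpcccdd   [K ::= c]

S => Zd => KKdd => cGcKdd => cKcKdd => ccGccKdd => ccpccKdd => ccpcccdd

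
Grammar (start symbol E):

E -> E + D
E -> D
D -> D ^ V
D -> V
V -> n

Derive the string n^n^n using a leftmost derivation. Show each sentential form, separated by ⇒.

E ⇒ D ⇒ D^V ⇒ D^V^V ⇒ V^V^V ⇒ n^V^V ⇒ n^n^V ⇒ n^n^n

E ⇒ D   [E -> D]
D ⇒ D^V   [D -> D ^ V]
D^V ⇒ D^V^V   [D -> D ^ V]
D^V^V ⇒ V^V^V   [D -> V]
V^V^V ⇒ n^V^V   [V -> n]
n^V^V ⇒ n^n^V   [V -> n]
n^n^V ⇒ n^n^n   [V -> n]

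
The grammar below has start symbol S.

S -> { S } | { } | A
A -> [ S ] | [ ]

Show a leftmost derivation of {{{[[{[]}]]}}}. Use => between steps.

S => {S} => {{S}} => {{{S}}} => {{{A}}} => {{{[S]}}} => {{{[A]}}} => {{{[[S]]}}} => {{{[[{S}]]}}} => {{{[[{A}]]}}} => {{{[[{[]}]]}}}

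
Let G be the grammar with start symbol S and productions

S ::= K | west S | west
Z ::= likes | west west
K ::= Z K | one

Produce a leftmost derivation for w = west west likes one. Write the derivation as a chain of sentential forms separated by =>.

S => K => Z K => west west K => west west Z K => west west likes K => west west likes one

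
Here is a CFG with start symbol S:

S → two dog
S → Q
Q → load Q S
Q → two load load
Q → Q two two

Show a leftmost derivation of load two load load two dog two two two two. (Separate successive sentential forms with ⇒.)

S ⇒ Q   [S → Q]
Q ⇒ Q two two   [Q → Q two two]
Q two two ⇒ Q two two two two   [Q → Q two two]
Q two two two two ⇒ load Q S two two two two   [Q → load Q S]
load Q S two two two two ⇒ load two load load S two two two two   [Q → two load load]
load two load load S two two two two ⇒ load two load load two dog two two two two   [S → two dog]

S ⇒ Q ⇒ Q two two ⇒ Q two two two two ⇒ load Q S two two two two ⇒ load two load load S two two two two ⇒ load two load load two dog two two two two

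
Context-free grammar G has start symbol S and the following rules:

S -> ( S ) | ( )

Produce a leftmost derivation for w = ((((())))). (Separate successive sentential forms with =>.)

S => (S)   [S -> ( S )]
(S) => ((S))   [S -> ( S )]
((S)) => (((S)))   [S -> ( S )]
(((S))) => ((((S))))   [S -> ( S )]
((((S)))) => ((((()))))   [S -> ( )]

S=>(S)=>((S))=>(((S)))=>((((S))))=>((((()))))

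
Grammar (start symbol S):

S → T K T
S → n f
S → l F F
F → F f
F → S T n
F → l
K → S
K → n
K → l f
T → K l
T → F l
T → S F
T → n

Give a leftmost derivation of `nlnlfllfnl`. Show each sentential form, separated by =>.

S => TKT => KlKT => nlKT => nlnT => nlnSF => nlnTKTF => nlnFlKTF => nlnFflKTF => nlnlflKTF => nlnlfllfTF => nlnlfllfnF => nlnlfllfnl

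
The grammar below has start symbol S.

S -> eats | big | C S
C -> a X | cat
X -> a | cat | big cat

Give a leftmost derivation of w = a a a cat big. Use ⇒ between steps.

S ⇒ C S ⇒ a X S ⇒ a a S ⇒ a a C S ⇒ a a a X S ⇒ a a a cat S ⇒ a a a cat big

S ⇒ C S   [S -> C S]
C S ⇒ a X S   [C -> a X]
a X S ⇒ a a S   [X -> a]
a a S ⇒ a a C S   [S -> C S]
a a C S ⇒ a a a X S   [C -> a X]
a a a X S ⇒ a a a cat S   [X -> cat]
a a a cat S ⇒ a a a cat big   [S -> big]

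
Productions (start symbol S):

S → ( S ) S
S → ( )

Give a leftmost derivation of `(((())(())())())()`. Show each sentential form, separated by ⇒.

S ⇒ (S)S ⇒ ((S)S)S ⇒ (((S)S)S)S ⇒ (((())S)S)S ⇒ (((())(S)S)S)S ⇒ (((())(())S)S)S ⇒ (((())(())())S)S ⇒ (((())(())())())S ⇒ (((())(())())())()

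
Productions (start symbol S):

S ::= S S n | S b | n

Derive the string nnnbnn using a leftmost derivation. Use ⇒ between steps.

S ⇒ SSn ⇒ SbSn ⇒ SSnbSn ⇒ nSnbSn ⇒ nnnbSn ⇒ nnnbnn

S ⇒ SSn   [S ::= S S n]
SSn ⇒ SbSn   [S ::= S b]
SbSn ⇒ SSnbSn   [S ::= S S n]
SSnbSn ⇒ nSnbSn   [S ::= n]
nSnbSn ⇒ nnnbSn   [S ::= n]
nnnbSn ⇒ nnnbnn   [S ::= n]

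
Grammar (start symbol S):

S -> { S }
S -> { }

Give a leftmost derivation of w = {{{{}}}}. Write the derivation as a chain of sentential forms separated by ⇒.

S ⇒ {S} ⇒ {{S}} ⇒ {{{S}}} ⇒ {{{{}}}}

S ⇒ {S}   [S -> { S }]
{S} ⇒ {{S}}   [S -> { S }]
{{S}} ⇒ {{{S}}}   [S -> { S }]
{{{S}}} ⇒ {{{{}}}}   [S -> { }]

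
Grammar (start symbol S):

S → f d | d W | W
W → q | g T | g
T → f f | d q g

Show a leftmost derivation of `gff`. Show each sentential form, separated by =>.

S => W   [S → W]
W => gT   [W → g T]
gT => gff   [T → f f]

S => W => gT => gff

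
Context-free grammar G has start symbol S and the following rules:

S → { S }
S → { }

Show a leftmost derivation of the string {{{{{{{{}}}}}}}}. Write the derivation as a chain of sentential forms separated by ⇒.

S ⇒ {S} ⇒ {{S}} ⇒ {{{S}}} ⇒ {{{{S}}}} ⇒ {{{{{S}}}}} ⇒ {{{{{{S}}}}}} ⇒ {{{{{{{S}}}}}}} ⇒ {{{{{{{{}}}}}}}}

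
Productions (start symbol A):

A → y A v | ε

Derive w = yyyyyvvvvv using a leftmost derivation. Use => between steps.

A=>yAv=>yyAvv=>yyyAvvv=>yyyyAvvvv=>yyyyyAvvvvv=>yyyyyvvvvv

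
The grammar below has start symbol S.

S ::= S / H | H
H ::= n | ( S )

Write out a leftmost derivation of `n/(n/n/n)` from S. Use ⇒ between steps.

S ⇒ S/H ⇒ H/H ⇒ n/H ⇒ n/(S) ⇒ n/(S/H) ⇒ n/(S/H/H) ⇒ n/(H/H/H) ⇒ n/(n/H/H) ⇒ n/(n/n/H) ⇒ n/(n/n/n)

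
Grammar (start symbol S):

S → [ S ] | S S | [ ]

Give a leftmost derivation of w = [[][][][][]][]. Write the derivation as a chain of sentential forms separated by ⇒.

S ⇒ SS ⇒ [S]S ⇒ [SS]S ⇒ [SSS]S ⇒ [SSSS]S ⇒ [SSSSS]S ⇒ [[]SSSS]S ⇒ [[][]SSS]S ⇒ [[][][]SS]S ⇒ [[][][][]S]S ⇒ [[][][][][]]S ⇒ [[][][][][]][]

S ⇒ SS   [S → S S]
SS ⇒ [S]S   [S → [ S ]]
[S]S ⇒ [SS]S   [S → S S]
[SS]S ⇒ [SSS]S   [S → S S]
[SSS]S ⇒ [SSSS]S   [S → S S]
[SSSS]S ⇒ [SSSSS]S   [S → S S]
[SSSSS]S ⇒ [[]SSSS]S   [S → [ ]]
[[]SSSS]S ⇒ [[][]SSS]S   [S → [ ]]
[[][]SSS]S ⇒ [[][][]SS]S   [S → [ ]]
[[][][]SS]S ⇒ [[][][][]S]S   [S → [ ]]
[[][][][]S]S ⇒ [[][][][][]]S   [S → [ ]]
[[][][][][]]S ⇒ [[][][][][]][]   [S → [ ]]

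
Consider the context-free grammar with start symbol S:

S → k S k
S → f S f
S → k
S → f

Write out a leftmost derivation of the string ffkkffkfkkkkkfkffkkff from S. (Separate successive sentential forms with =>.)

S => fSf   [S → f S f]
fSf => ffSff   [S → f S f]
ffSff => ffkSkff   [S → k S k]
ffkSkff => ffkkSkkff   [S → k S k]
ffkkSkkff => ffkkfSfkkff   [S → f S f]
ffkkfSfkkff => ffkkffSffkkff   [S → f S f]
ffkkffSffkkff => ffkkffkSkffkkff   [S → k S k]
ffkkffkSkffkkff => ffkkffkfSfkffkkff   [S → f S f]
ffkkffkfSfkffkkff => ffkkffkfkSkfkffkkff   [S → k S k]
ffkkffkfkSkfkffkkff => ffkkffkfkkSkkfkffkkff   [S → k S k]
ffkkffkfkkSkkfkffkkff => ffkkffkfkkkkkfkffkkff   [S → k]

S => fSf => ffSff => ffkSkff => ffkkSkkff => ffkkfSfkkff => ffkkffSffkkff => ffkkffkSkffkkff => ffkkffkfSfkffkkff => ffkkffkfkSkfkffkkff => ffkkffkfkkSkkfkffkkff => ffkkffkfkkkkkfkffkkff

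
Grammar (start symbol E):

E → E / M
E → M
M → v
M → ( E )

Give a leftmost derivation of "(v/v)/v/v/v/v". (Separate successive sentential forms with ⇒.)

E⇒E/M⇒E/M/M⇒E/M/M/M⇒E/M/M/M/M⇒M/M/M/M/M⇒(E)/M/M/M/M⇒(E/M)/M/M/M/M⇒(M/M)/M/M/M/M⇒(v/M)/M/M/M/M⇒(v/v)/M/M/M/M⇒(v/v)/v/M/M/M⇒(v/v)/v/v/M/M⇒(v/v)/v/v/v/M⇒(v/v)/v/v/v/v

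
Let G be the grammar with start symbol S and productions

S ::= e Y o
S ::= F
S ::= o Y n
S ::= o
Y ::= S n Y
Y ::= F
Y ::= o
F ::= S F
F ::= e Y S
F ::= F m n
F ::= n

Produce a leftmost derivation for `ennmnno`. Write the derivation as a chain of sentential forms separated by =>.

S => eYo   [S ::= e Y o]
eYo => eFo   [Y ::= F]
eFo => eSFo   [F ::= S F]
eSFo => eFFo   [S ::= F]
eFFo => eFmnFo   [F ::= F m n]
eFmnFo => eSFmnFo   [F ::= S F]
eSFmnFo => eFFmnFo   [S ::= F]
eFFmnFo => enFmnFo   [F ::= n]
enFmnFo => ennmnFo   [F ::= n]
ennmnFo => ennmnno   [F ::= n]

S => eYo => eFo => eSFo => eFFo => eFmnFo => eSFmnFo => eFFmnFo => enFmnFo => ennmnFo => ennmnno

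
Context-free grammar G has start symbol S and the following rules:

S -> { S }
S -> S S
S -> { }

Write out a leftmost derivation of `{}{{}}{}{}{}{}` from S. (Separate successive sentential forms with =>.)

S => SS   [S -> S S]
SS => {}S   [S -> { }]
{}S => {}SS   [S -> S S]
{}SS => {}{S}S   [S -> { S }]
{}{S}S => {}{{}}S   [S -> { }]
{}{{}}S => {}{{}}SS   [S -> S S]
{}{{}}SS => {}{{}}SSS   [S -> S S]
{}{{}}SSS => {}{{}}SSSS   [S -> S S]
{}{{}}SSSS => {}{{}}{}SSS   [S -> { }]
{}{{}}{}SSS => {}{{}}{}{}SS   [S -> { }]
{}{{}}{}{}SS => {}{{}}{}{}{}S   [S -> { }]
{}{{}}{}{}{}S => {}{{}}{}{}{}{}   [S -> { }]

S => SS => {}S => {}SS => {}{S}S => {}{{}}S => {}{{}}SS => {}{{}}SSS => {}{{}}SSSS => {}{{}}{}SSS => {}{{}}{}{}SS => {}{{}}{}{}{}S => {}{{}}{}{}{}{}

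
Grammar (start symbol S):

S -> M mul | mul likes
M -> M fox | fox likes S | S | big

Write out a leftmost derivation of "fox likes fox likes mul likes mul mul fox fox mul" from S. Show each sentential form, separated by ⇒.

S ⇒ M mul ⇒ M fox mul ⇒ M fox fox mul ⇒ fox likes S fox fox mul ⇒ fox likes M mul fox fox mul ⇒ fox likes S mul fox fox mul ⇒ fox likes M mul mul fox fox mul ⇒ fox likes fox likes S mul mul fox fox mul ⇒ fox likes fox likes mul likes mul mul fox fox mul

S ⇒ M mul   [S -> M mul]
M mul ⇒ M fox mul   [M -> M fox]
M fox mul ⇒ M fox fox mul   [M -> M fox]
M fox fox mul ⇒ fox likes S fox fox mul   [M -> fox likes S]
fox likes S fox fox mul ⇒ fox likes M mul fox fox mul   [S -> M mul]
fox likes M mul fox fox mul ⇒ fox likes S mul fox fox mul   [M -> S]
fox likes S mul fox fox mul ⇒ fox likes M mul mul fox fox mul   [S -> M mul]
fox likes M mul mul fox fox mul ⇒ fox likes fox likes S mul mul fox fox mul   [M -> fox likes S]
fox likes fox likes S mul mul fox fox mul ⇒ fox likes fox likes mul likes mul mul fox fox mul   [S -> mul likes]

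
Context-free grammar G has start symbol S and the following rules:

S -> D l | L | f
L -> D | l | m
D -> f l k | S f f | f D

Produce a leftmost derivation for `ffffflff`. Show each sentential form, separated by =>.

S => L => D => fD => ffD => ffSff => ffDlff => ffSfflff => ffffflff

S => L   [S -> L]
L => D   [L -> D]
D => fD   [D -> f D]
fD => ffD   [D -> f D]
ffD => ffSff   [D -> S f f]
ffSff => ffDlff   [S -> D l]
ffDlff => ffSfflff   [D -> S f f]
ffSfflff => ffffflff   [S -> f]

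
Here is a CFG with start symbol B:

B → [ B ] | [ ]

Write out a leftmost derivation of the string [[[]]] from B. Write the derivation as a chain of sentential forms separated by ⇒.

B⇒[B]⇒[[B]]⇒[[[]]]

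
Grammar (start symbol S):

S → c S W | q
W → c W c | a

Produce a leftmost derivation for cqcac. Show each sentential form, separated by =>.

S=>cSW=>cqW=>cqcWc=>cqcac

S => cSW   [S → c S W]
cSW => cqW   [S → q]
cqW => cqcWc   [W → c W c]
cqcWc => cqcac   [W → a]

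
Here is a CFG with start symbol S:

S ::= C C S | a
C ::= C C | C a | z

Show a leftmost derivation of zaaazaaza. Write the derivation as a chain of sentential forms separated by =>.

S=>CCS=>CaCS=>CaaCS=>CaaaCS=>zaaaCS=>zaaaCCS=>zaaaCaCS=>zaaaCaaCS=>zaaazaaCS=>zaaazaazS=>zaaazaaza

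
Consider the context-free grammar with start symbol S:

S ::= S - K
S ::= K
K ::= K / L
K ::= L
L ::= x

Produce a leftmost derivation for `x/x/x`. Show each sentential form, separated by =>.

S => K   [S ::= K]
K => K/L   [K ::= K / L]
K/L => K/L/L   [K ::= K / L]
K/L/L => L/L/L   [K ::= L]
L/L/L => x/L/L   [L ::= x]
x/L/L => x/x/L   [L ::= x]
x/x/L => x/x/x   [L ::= x]

S => K => K/L => K/L/L => L/L/L => x/L/L => x/x/L => x/x/x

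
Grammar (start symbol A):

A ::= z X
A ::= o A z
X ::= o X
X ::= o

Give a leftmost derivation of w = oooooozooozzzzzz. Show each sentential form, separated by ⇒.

A ⇒ oAz ⇒ ooAzz ⇒ oooAzzz ⇒ ooooAzzzz ⇒ oooooAzzzzz ⇒ ooooooAzzzzzz ⇒ oooooozXzzzzzz ⇒ oooooozoXzzzzzz ⇒ oooooozooXzzzzzz ⇒ oooooozooozzzzzz

A ⇒ oAz   [A ::= o A z]
oAz ⇒ ooAzz   [A ::= o A z]
ooAzz ⇒ oooAzzz   [A ::= o A z]
oooAzzz ⇒ ooooAzzzz   [A ::= o A z]
ooooAzzzz ⇒ oooooAzzzzz   [A ::= o A z]
oooooAzzzzz ⇒ ooooooAzzzzzz   [A ::= o A z]
ooooooAzzzzzz ⇒ oooooozXzzzzzz   [A ::= z X]
oooooozXzzzzzz ⇒ oooooozoXzzzzzz   [X ::= o X]
oooooozoXzzzzzz ⇒ oooooozooXzzzzzz   [X ::= o X]
oooooozooXzzzzzz ⇒ oooooozooozzzzzz   [X ::= o]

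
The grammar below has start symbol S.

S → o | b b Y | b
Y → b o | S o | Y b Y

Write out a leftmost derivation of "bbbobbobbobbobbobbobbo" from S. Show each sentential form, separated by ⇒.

S ⇒ bbY   [S → b b Y]
bbY ⇒ bbYbY   [Y → Y b Y]
bbYbY ⇒ bbYbYbY   [Y → Y b Y]
bbYbYbY ⇒ bbYbYbYbY   [Y → Y b Y]
bbYbYbYbY ⇒ bbYbYbYbYbY   [Y → Y b Y]
bbYbYbYbYbY ⇒ bbYbYbYbYbYbY   [Y → Y b Y]
bbYbYbYbYbYbY ⇒ bbbobYbYbYbYbY   [Y → b o]
bbbobYbYbYbYbY ⇒ bbbobYbYbYbYbYbY   [Y → Y b Y]
bbbobYbYbYbYbYbY ⇒ bbbobbobYbYbYbYbY   [Y → b o]
bbbobbobYbYbYbYbY ⇒ bbbobbobbobYbYbYbY   [Y → b o]
bbbobbobbobYbYbYbY ⇒ bbbobbobbobbobYbYbY   [Y → b o]
bbbobbobbobbobYbYbY ⇒ bbbobbobbobbobbobYbY   [Y → b o]
bbbobbobbobbobbobYbY ⇒ bbbobbobbobbobbobbobY   [Y → b o]
bbbobbobbobbobbobbobY ⇒ bbbobbobbobbobbobbobbo   [Y → b o]

S⇒bbY⇒bbYbY⇒bbYbYbY⇒bbYbYbYbY⇒bbYbYbYbYbY⇒bbYbYbYbYbYbY⇒bbbobYbYbYbYbY⇒bbbobYbYbYbYbYbY⇒bbbobbobYbYbYbYbY⇒bbbobbobbobYbYbYbY⇒bbbobbobbobbobYbYbY⇒bbbobbobbobbobbobYbY⇒bbbobbobbobbobbobbobY⇒bbbobbobbobbobbobbobbo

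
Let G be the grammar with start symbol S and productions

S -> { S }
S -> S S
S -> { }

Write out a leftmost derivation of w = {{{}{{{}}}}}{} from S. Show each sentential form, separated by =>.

S => SS => {S}S => {{S}}S => {{SS}}S => {{{}S}}S => {{{}{S}}}S => {{{}{{S}}}}S => {{{}{{{}}}}}S => {{{}{{{}}}}}{}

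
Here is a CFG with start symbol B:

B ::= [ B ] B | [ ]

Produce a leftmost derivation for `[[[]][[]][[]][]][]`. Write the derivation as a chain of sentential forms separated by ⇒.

B ⇒ [B]B   [B ::= [ B ] B]
[B]B ⇒ [[B]B]B   [B ::= [ B ] B]
[[B]B]B ⇒ [[[]]B]B   [B ::= [ ]]
[[[]]B]B ⇒ [[[]][B]B]B   [B ::= [ B ] B]
[[[]][B]B]B ⇒ [[[]][[]]B]B   [B ::= [ ]]
[[[]][[]]B]B ⇒ [[[]][[]][B]B]B   [B ::= [ B ] B]
[[[]][[]][B]B]B ⇒ [[[]][[]][[]]B]B   [B ::= [ ]]
[[[]][[]][[]]B]B ⇒ [[[]][[]][[]][]]B   [B ::= [ ]]
[[[]][[]][[]][]]B ⇒ [[[]][[]][[]][]][]   [B ::= [ ]]

B ⇒ [B]B ⇒ [[B]B]B ⇒ [[[]]B]B ⇒ [[[]][B]B]B ⇒ [[[]][[]]B]B ⇒ [[[]][[]][B]B]B ⇒ [[[]][[]][[]]B]B ⇒ [[[]][[]][[]][]]B ⇒ [[[]][[]][[]][]][]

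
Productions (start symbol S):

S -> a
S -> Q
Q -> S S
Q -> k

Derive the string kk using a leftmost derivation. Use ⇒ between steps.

S ⇒ Q ⇒ SS ⇒ QS ⇒ kS ⇒ kQ ⇒ kk

S ⇒ Q   [S -> Q]
Q ⇒ SS   [Q -> S S]
SS ⇒ QS   [S -> Q]
QS ⇒ kS   [Q -> k]
kS ⇒ kQ   [S -> Q]
kQ ⇒ kk   [Q -> k]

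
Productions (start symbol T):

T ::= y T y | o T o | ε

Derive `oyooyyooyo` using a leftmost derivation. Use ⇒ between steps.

T⇒oTo⇒oyTyo⇒oyoToyo⇒oyooTooyo⇒oyooyTyooyo⇒oyooyyooyo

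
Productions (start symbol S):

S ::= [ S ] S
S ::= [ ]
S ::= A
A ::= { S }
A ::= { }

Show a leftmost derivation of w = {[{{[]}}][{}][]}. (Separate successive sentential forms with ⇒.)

S ⇒ A   [S ::= A]
A ⇒ {S}   [A ::= { S }]
{S} ⇒ {[S]S}   [S ::= [ S ] S]
{[S]S} ⇒ {[A]S}   [S ::= A]
{[A]S} ⇒ {[{S}]S}   [A ::= { S }]
{[{S}]S} ⇒ {[{A}]S}   [S ::= A]
{[{A}]S} ⇒ {[{{S}}]S}   [A ::= { S }]
{[{{S}}]S} ⇒ {[{{[]}}]S}   [S ::= [ ]]
{[{{[]}}]S} ⇒ {[{{[]}}][S]S}   [S ::= [ S ] S]
{[{{[]}}][S]S} ⇒ {[{{[]}}][A]S}   [S ::= A]
{[{{[]}}][A]S} ⇒ {[{{[]}}][{}]S}   [A ::= { }]
{[{{[]}}][{}]S} ⇒ {[{{[]}}][{}][]}   [S ::= [ ]]

S⇒A⇒{S}⇒{[S]S}⇒{[A]S}⇒{[{S}]S}⇒{[{A}]S}⇒{[{{S}}]S}⇒{[{{[]}}]S}⇒{[{{[]}}][S]S}⇒{[{{[]}}][A]S}⇒{[{{[]}}][{}]S}⇒{[{{[]}}][{}][]}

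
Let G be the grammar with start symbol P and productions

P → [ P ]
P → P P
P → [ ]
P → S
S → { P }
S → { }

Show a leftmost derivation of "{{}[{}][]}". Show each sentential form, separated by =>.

P => S   [P → S]
S => {P}   [S → { P }]
{P} => {PP}   [P → P P]
{PP} => {SP}   [P → S]
{SP} => {{}P}   [S → { }]
{{}P} => {{}PP}   [P → P P]
{{}PP} => {{}[P]P}   [P → [ P ]]
{{}[P]P} => {{}[S]P}   [P → S]
{{}[S]P} => {{}[{}]P}   [S → { }]
{{}[{}]P} => {{}[{}][]}   [P → [ ]]

P => S => {P} => {PP} => {SP} => {{}P} => {{}PP} => {{}[P]P} => {{}[S]P} => {{}[{}]P} => {{}[{}][]}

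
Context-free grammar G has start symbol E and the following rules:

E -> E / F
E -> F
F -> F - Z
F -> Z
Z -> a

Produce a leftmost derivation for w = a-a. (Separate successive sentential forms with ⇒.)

E ⇒ F ⇒ F-Z ⇒ Z-Z ⇒ a-Z ⇒ a-a

E ⇒ F   [E -> F]
F ⇒ F-Z   [F -> F - Z]
F-Z ⇒ Z-Z   [F -> Z]
Z-Z ⇒ a-Z   [Z -> a]
a-Z ⇒ a-a   [Z -> a]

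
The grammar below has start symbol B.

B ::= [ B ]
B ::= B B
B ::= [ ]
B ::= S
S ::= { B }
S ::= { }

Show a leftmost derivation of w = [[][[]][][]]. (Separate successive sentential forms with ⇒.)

B⇒[B]⇒[BB]⇒[[]B]⇒[[]BB]⇒[[][B]B]⇒[[][[]]B]⇒[[][[]]BB]⇒[[][[]][]B]⇒[[][[]][][]]

B ⇒ [B]   [B ::= [ B ]]
[B] ⇒ [BB]   [B ::= B B]
[BB] ⇒ [[]B]   [B ::= [ ]]
[[]B] ⇒ [[]BB]   [B ::= B B]
[[]BB] ⇒ [[][B]B]   [B ::= [ B ]]
[[][B]B] ⇒ [[][[]]B]   [B ::= [ ]]
[[][[]]B] ⇒ [[][[]]BB]   [B ::= B B]
[[][[]]BB] ⇒ [[][[]][]B]   [B ::= [ ]]
[[][[]][]B] ⇒ [[][[]][][]]   [B ::= [ ]]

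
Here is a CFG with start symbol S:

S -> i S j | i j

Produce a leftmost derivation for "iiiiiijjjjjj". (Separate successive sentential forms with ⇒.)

S ⇒ iSj   [S -> i S j]
iSj ⇒ iiSjj   [S -> i S j]
iiSjj ⇒ iiiSjjj   [S -> i S j]
iiiSjjj ⇒ iiiiSjjjj   [S -> i S j]
iiiiSjjjj ⇒ iiiiiSjjjjj   [S -> i S j]
iiiiiSjjjjj ⇒ iiiiiijjjjjj   [S -> i j]

S⇒iSj⇒iiSjj⇒iiiSjjj⇒iiiiSjjjj⇒iiiiiSjjjjj⇒iiiiiijjjjjj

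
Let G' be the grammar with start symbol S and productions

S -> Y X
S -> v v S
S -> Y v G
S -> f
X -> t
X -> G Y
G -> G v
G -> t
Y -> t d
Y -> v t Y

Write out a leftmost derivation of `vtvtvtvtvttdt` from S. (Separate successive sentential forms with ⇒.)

S ⇒ YX ⇒ vtYX ⇒ vtvtYX ⇒ vtvtvtYX ⇒ vtvtvtvtYX ⇒ vtvtvtvtvtYX ⇒ vtvtvtvtvttdX ⇒ vtvtvtvtvttdt

S ⇒ YX   [S -> Y X]
YX ⇒ vtYX   [Y -> v t Y]
vtYX ⇒ vtvtYX   [Y -> v t Y]
vtvtYX ⇒ vtvtvtYX   [Y -> v t Y]
vtvtvtYX ⇒ vtvtvtvtYX   [Y -> v t Y]
vtvtvtvtYX ⇒ vtvtvtvtvtYX   [Y -> v t Y]
vtvtvtvtvtYX ⇒ vtvtvtvtvttdX   [Y -> t d]
vtvtvtvtvttdX ⇒ vtvtvtvtvttdt   [X -> t]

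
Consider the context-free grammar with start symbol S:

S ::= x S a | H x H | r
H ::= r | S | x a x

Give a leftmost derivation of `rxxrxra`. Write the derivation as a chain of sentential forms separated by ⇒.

S ⇒ HxH   [S ::= H x H]
HxH ⇒ SxH   [H ::= S]
SxH ⇒ rxH   [S ::= r]
rxH ⇒ rxS   [H ::= S]
rxS ⇒ rxxSa   [S ::= x S a]
rxxSa ⇒ rxxHxHa   [S ::= H x H]
rxxHxHa ⇒ rxxSxHa   [H ::= S]
rxxSxHa ⇒ rxxrxHa   [S ::= r]
rxxrxHa ⇒ rxxrxra   [H ::= r]

S⇒HxH⇒SxH⇒rxH⇒rxS⇒rxxSa⇒rxxHxHa⇒rxxSxHa⇒rxxrxHa⇒rxxrxra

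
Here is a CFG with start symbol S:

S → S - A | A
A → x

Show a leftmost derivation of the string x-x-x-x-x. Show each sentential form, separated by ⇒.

S ⇒ S-A ⇒ S-A-A ⇒ S-A-A-A ⇒ S-A-A-A-A ⇒ A-A-A-A-A ⇒ x-A-A-A-A ⇒ x-x-A-A-A ⇒ x-x-x-A-A ⇒ x-x-x-x-A ⇒ x-x-x-x-x

S ⇒ S-A   [S → S - A]
S-A ⇒ S-A-A   [S → S - A]
S-A-A ⇒ S-A-A-A   [S → S - A]
S-A-A-A ⇒ S-A-A-A-A   [S → S - A]
S-A-A-A-A ⇒ A-A-A-A-A   [S → A]
A-A-A-A-A ⇒ x-A-A-A-A   [A → x]
x-A-A-A-A ⇒ x-x-A-A-A   [A → x]
x-x-A-A-A ⇒ x-x-x-A-A   [A → x]
x-x-x-A-A ⇒ x-x-x-x-A   [A → x]
x-x-x-x-A ⇒ x-x-x-x-x   [A → x]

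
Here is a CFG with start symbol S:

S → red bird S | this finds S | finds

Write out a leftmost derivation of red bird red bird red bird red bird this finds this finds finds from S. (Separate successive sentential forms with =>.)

S => red bird S   [S → red bird S]
red bird S => red bird red bird S   [S → red bird S]
red bird red bird S => red bird red bird red bird S   [S → red bird S]
red bird red bird red bird S => red bird red bird red bird red bird S   [S → red bird S]
red bird red bird red bird red bird S => red bird red bird red bird red bird this finds S   [S → this finds S]
red bird red bird red bird red bird this finds S => red bird red bird red bird red bird this finds this finds S   [S → this finds S]
red bird red bird red bird red bird this finds this finds S => red bird red bird red bird red bird this finds this finds finds   [S → finds]

S => red bird S => red bird red bird S => red bird red bird red bird S => red bird red bird red bird red bird S => red bird red bird red bird red bird this finds S => red bird red bird red bird red bird this finds this finds S => red bird red bird red bird red bird this finds this finds finds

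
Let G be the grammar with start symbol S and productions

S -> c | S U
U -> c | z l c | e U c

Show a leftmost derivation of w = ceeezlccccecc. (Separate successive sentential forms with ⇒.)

S ⇒ SU ⇒ SUU ⇒ cUU ⇒ ceUcU ⇒ ceeUccU ⇒ ceeeUcccU ⇒ ceeezlccccU ⇒ ceeezlcccceUc ⇒ ceeezlccccecc

S ⇒ SU   [S -> S U]
SU ⇒ SUU   [S -> S U]
SUU ⇒ cUU   [S -> c]
cUU ⇒ ceUcU   [U -> e U c]
ceUcU ⇒ ceeUccU   [U -> e U c]
ceeUccU ⇒ ceeeUcccU   [U -> e U c]
ceeeUcccU ⇒ ceeezlccccU   [U -> z l c]
ceeezlccccU ⇒ ceeezlcccceUc   [U -> e U c]
ceeezlcccceUc ⇒ ceeezlccccecc   [U -> c]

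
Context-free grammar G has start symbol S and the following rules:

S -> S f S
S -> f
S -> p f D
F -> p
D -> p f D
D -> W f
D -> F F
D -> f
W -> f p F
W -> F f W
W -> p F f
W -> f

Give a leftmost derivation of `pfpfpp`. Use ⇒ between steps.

S ⇒ pfD ⇒ pfpfD ⇒ pfpfFF ⇒ pfpfpF ⇒ pfpfpp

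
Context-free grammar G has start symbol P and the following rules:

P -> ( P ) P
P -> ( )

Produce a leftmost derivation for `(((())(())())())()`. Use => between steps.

P=>(P)P=>((P)P)P=>(((P)P)P)P=>(((())P)P)P=>(((())(P)P)P)P=>(((())(())P)P)P=>(((())(())())P)P=>(((())(())())())P=>(((())(())())())()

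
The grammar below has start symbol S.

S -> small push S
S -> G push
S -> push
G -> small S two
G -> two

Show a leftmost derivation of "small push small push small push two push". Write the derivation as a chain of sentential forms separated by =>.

S => small push S   [S -> small push S]
small push S => small push small push S   [S -> small push S]
small push small push S => small push small push G push   [S -> G push]
small push small push G push => small push small push small S two push   [G -> small S two]
small push small push small S two push => small push small push small push two push   [S -> push]

S => small push S => small push small push S => small push small push G push => small push small push small S two push => small push small push small push two push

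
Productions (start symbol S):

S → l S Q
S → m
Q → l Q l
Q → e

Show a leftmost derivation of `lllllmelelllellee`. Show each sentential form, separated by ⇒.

S ⇒ lSQ   [S → l S Q]
lSQ ⇒ llSQQ   [S → l S Q]
llSQQ ⇒ lllSQQQ   [S → l S Q]
lllSQQQ ⇒ llllSQQQQ   [S → l S Q]
llllSQQQQ ⇒ lllllSQQQQQ   [S → l S Q]
lllllSQQQQQ ⇒ lllllmQQQQQ   [S → m]
lllllmQQQQQ ⇒ lllllmeQQQQ   [Q → e]
lllllmeQQQQ ⇒ lllllmelQlQQQ   [Q → l Q l]
lllllmelQlQQQ ⇒ lllllmelelQQQ   [Q → e]
lllllmelelQQQ ⇒ lllllmelellQlQQ   [Q → l Q l]
lllllmelellQlQQ ⇒ lllllmelelllQllQQ   [Q → l Q l]
lllllmelelllQllQQ ⇒ lllllmelelllellQQ   [Q → e]
lllllmelelllellQQ ⇒ lllllmelelllelleQ   [Q → e]
lllllmelelllelleQ ⇒ lllllmelelllellee   [Q → e]

S ⇒ lSQ ⇒ llSQQ ⇒ lllSQQQ ⇒ llllSQQQQ ⇒ lllllSQQQQQ ⇒ lllllmQQQQQ ⇒ lllllmeQQQQ ⇒ lllllmelQlQQQ ⇒ lllllmelelQQQ ⇒ lllllmelellQlQQ ⇒ lllllmelelllQllQQ ⇒ lllllmelelllellQQ ⇒ lllllmelelllelleQ ⇒ lllllmelelllellee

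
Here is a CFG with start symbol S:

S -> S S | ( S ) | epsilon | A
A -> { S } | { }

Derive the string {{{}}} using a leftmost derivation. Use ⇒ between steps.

S ⇒ A   [S -> A]
A ⇒ {S}   [A -> { S }]
{S} ⇒ {A}   [S -> A]
{A} ⇒ {{S}}   [A -> { S }]
{{S}} ⇒ {{A}}   [S -> A]
{{A}} ⇒ {{{}}}   [A -> { }]

S⇒A⇒{S}⇒{A}⇒{{S}}⇒{{A}}⇒{{{}}}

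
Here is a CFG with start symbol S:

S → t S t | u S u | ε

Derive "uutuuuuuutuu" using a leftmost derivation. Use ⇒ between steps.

S ⇒ uSu   [S → u S u]
uSu ⇒ uuSuu   [S → u S u]
uuSuu ⇒ uutStuu   [S → t S t]
uutStuu ⇒ uutuSutuu   [S → u S u]
uutuSutuu ⇒ uutuuSuutuu   [S → u S u]
uutuuSuutuu ⇒ uutuuuSuuutuu   [S → u S u]
uutuuuSuuutuu ⇒ uutuuuuuutuu   [S → ε]

S ⇒ uSu ⇒ uuSuu ⇒ uutStuu ⇒ uutuSutuu ⇒ uutuuSuutuu ⇒ uutuuuSuuutuu ⇒ uutuuuuuutuu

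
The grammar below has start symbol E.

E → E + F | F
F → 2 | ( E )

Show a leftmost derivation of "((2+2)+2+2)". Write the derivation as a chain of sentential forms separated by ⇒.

E ⇒ F ⇒ (E) ⇒ (E+F) ⇒ (E+F+F) ⇒ (F+F+F) ⇒ ((E)+F+F) ⇒ ((E+F)+F+F) ⇒ ((F+F)+F+F) ⇒ ((2+F)+F+F) ⇒ ((2+2)+F+F) ⇒ ((2+2)+2+F) ⇒ ((2+2)+2+2)

E ⇒ F   [E → F]
F ⇒ (E)   [F → ( E )]
(E) ⇒ (E+F)   [E → E + F]
(E+F) ⇒ (E+F+F)   [E → E + F]
(E+F+F) ⇒ (F+F+F)   [E → F]
(F+F+F) ⇒ ((E)+F+F)   [F → ( E )]
((E)+F+F) ⇒ ((E+F)+F+F)   [E → E + F]
((E+F)+F+F) ⇒ ((F+F)+F+F)   [E → F]
((F+F)+F+F) ⇒ ((2+F)+F+F)   [F → 2]
((2+F)+F+F) ⇒ ((2+2)+F+F)   [F → 2]
((2+2)+F+F) ⇒ ((2+2)+2+F)   [F → 2]
((2+2)+2+F) ⇒ ((2+2)+2+2)   [F → 2]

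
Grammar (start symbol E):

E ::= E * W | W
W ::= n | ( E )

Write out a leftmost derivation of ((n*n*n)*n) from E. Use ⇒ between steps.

E ⇒ W   [E ::= W]
W ⇒ (E)   [W ::= ( E )]
(E) ⇒ (E*W)   [E ::= E * W]
(E*W) ⇒ (W*W)   [E ::= W]
(W*W) ⇒ ((E)*W)   [W ::= ( E )]
((E)*W) ⇒ ((E*W)*W)   [E ::= E * W]
((E*W)*W) ⇒ ((E*W*W)*W)   [E ::= E * W]
((E*W*W)*W) ⇒ ((W*W*W)*W)   [E ::= W]
((W*W*W)*W) ⇒ ((n*W*W)*W)   [W ::= n]
((n*W*W)*W) ⇒ ((n*n*W)*W)   [W ::= n]
((n*n*W)*W) ⇒ ((n*n*n)*W)   [W ::= n]
((n*n*n)*W) ⇒ ((n*n*n)*n)   [W ::= n]

E⇒W⇒(E)⇒(E*W)⇒(W*W)⇒((E)*W)⇒((E*W)*W)⇒((E*W*W)*W)⇒((W*W*W)*W)⇒((n*W*W)*W)⇒((n*n*W)*W)⇒((n*n*n)*W)⇒((n*n*n)*n)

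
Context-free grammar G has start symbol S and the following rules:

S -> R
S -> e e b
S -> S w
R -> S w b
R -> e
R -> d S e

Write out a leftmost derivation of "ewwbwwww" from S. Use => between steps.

S=>Sw=>Sww=>Swww=>Swwww=>Rwwww=>Swbwwww=>Swwbwwww=>Rwwbwwww=>ewwbwwww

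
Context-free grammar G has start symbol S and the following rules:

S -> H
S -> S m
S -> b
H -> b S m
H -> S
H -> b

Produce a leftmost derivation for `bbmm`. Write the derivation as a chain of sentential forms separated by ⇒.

S ⇒ H ⇒ bSm ⇒ bSmm ⇒ bbmm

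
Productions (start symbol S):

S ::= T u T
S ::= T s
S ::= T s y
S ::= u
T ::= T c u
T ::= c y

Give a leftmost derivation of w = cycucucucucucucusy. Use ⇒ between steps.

S ⇒ Tsy   [S ::= T s y]
Tsy ⇒ Tcusy   [T ::= T c u]
Tcusy ⇒ Tcucusy   [T ::= T c u]
Tcucusy ⇒ Tcucucusy   [T ::= T c u]
Tcucucusy ⇒ Tcucucucusy   [T ::= T c u]
Tcucucucusy ⇒ Tcucucucucusy   [T ::= T c u]
Tcucucucucusy ⇒ Tcucucucucucusy   [T ::= T c u]
Tcucucucucucusy ⇒ Tcucucucucucucusy   [T ::= T c u]
Tcucucucucucucusy ⇒ cycucucucucucucusy   [T ::= c y]

S ⇒ Tsy ⇒ Tcusy ⇒ Tcucusy ⇒ Tcucucusy ⇒ Tcucucucusy ⇒ Tcucucucucusy ⇒ Tcucucucucucusy ⇒ Tcucucucucucucusy ⇒ cycucucucucucucusy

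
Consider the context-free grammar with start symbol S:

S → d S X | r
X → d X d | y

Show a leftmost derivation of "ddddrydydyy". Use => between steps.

S => dSX   [S → d S X]
dSX => ddSXX   [S → d S X]
ddSXX => dddSXXX   [S → d S X]
dddSXXX => ddddSXXXX   [S → d S X]
ddddSXXXX => ddddrXXXX   [S → r]
ddddrXXXX => ddddryXXX   [X → y]
ddddryXXX => ddddrydXdXX   [X → d X d]
ddddrydXdXX => ddddrydydXX   [X → y]
ddddrydydXX => ddddrydydyX   [X → y]
ddddrydydyX => ddddrydydyy   [X → y]

S => dSX => ddSXX => dddSXXX => ddddSXXXX => ddddrXXXX => ddddryXXX => ddddrydXdXX => ddddrydydXX => ddddrydydyX => ddddrydydyy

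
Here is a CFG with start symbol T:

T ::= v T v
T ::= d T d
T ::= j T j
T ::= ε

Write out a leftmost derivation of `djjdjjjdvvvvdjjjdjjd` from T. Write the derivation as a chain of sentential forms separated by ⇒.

T⇒dTd⇒djTjd⇒djjTjjd⇒djjdTdjjd⇒djjdjTjdjjd⇒djjdjjTjjdjjd⇒djjdjjjTjjjdjjd⇒djjdjjjdTdjjjdjjd⇒djjdjjjdvTvdjjjdjjd⇒djjdjjjdvvTvvdjjjdjjd⇒djjdjjjdvvvvdjjjdjjd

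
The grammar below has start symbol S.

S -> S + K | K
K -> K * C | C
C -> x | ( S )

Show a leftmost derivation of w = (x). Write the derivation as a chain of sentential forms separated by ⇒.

S ⇒ K   [S -> K]
K ⇒ C   [K -> C]
C ⇒ (S)   [C -> ( S )]
(S) ⇒ (K)   [S -> K]
(K) ⇒ (C)   [K -> C]
(C) ⇒ (x)   [C -> x]

S ⇒ K ⇒ C ⇒ (S) ⇒ (K) ⇒ (C) ⇒ (x)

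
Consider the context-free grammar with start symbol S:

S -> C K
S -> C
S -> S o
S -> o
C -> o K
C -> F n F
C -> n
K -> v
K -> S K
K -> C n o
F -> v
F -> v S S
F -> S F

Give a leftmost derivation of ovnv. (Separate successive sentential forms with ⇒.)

S ⇒ C   [S -> C]
C ⇒ FnF   [C -> F n F]
FnF ⇒ SFnF   [F -> S F]
SFnF ⇒ oFnF   [S -> o]
oFnF ⇒ ovnF   [F -> v]
ovnF ⇒ ovnv   [F -> v]

S ⇒ C ⇒ FnF ⇒ SFnF ⇒ oFnF ⇒ ovnF ⇒ ovnv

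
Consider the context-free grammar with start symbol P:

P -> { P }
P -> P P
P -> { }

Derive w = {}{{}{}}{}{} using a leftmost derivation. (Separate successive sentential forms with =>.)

P => PP   [P -> P P]
PP => PPP   [P -> P P]
PPP => {}PP   [P -> { }]
{}PP => {}PPP   [P -> P P]
{}PPP => {}{P}PP   [P -> { P }]
{}{P}PP => {}{PP}PP   [P -> P P]
{}{PP}PP => {}{{}P}PP   [P -> { }]
{}{{}P}PP => {}{{}{}}PP   [P -> { }]
{}{{}{}}PP => {}{{}{}}{}P   [P -> { }]
{}{{}{}}{}P => {}{{}{}}{}{}   [P -> { }]

P => PP => PPP => {}PP => {}PPP => {}{P}PP => {}{PP}PP => {}{{}P}PP => {}{{}{}}PP => {}{{}{}}{}P => {}{{}{}}{}{}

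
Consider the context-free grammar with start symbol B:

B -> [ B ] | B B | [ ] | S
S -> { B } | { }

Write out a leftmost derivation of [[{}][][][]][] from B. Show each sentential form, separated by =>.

B=>BB=>[B]B=>[BB]B=>[BBB]B=>[BBBB]B=>[[B]BBB]B=>[[S]BBB]B=>[[{}]BBB]B=>[[{}][]BB]B=>[[{}][][]B]B=>[[{}][][][]]B=>[[{}][][][]][]

B => BB   [B -> B B]
BB => [B]B   [B -> [ B ]]
[B]B => [BB]B   [B -> B B]
[BB]B => [BBB]B   [B -> B B]
[BBB]B => [BBBB]B   [B -> B B]
[BBBB]B => [[B]BBB]B   [B -> [ B ]]
[[B]BBB]B => [[S]BBB]B   [B -> S]
[[S]BBB]B => [[{}]BBB]B   [S -> { }]
[[{}]BBB]B => [[{}][]BB]B   [B -> [ ]]
[[{}][]BB]B => [[{}][][]B]B   [B -> [ ]]
[[{}][][]B]B => [[{}][][][]]B   [B -> [ ]]
[[{}][][][]]B => [[{}][][][]][]   [B -> [ ]]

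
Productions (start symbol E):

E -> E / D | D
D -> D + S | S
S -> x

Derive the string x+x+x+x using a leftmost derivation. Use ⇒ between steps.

E⇒D⇒D+S⇒D+S+S⇒D+S+S+S⇒S+S+S+S⇒x+S+S+S⇒x+x+S+S⇒x+x+x+S⇒x+x+x+x

E ⇒ D   [E -> D]
D ⇒ D+S   [D -> D + S]
D+S ⇒ D+S+S   [D -> D + S]
D+S+S ⇒ D+S+S+S   [D -> D + S]
D+S+S+S ⇒ S+S+S+S   [D -> S]
S+S+S+S ⇒ x+S+S+S   [S -> x]
x+S+S+S ⇒ x+x+S+S   [S -> x]
x+x+S+S ⇒ x+x+x+S   [S -> x]
x+x+x+S ⇒ x+x+x+x   [S -> x]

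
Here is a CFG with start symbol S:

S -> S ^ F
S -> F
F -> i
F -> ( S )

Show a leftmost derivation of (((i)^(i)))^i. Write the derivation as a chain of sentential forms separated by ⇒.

S ⇒ S^F ⇒ F^F ⇒ (S)^F ⇒ (F)^F ⇒ ((S))^F ⇒ ((S^F))^F ⇒ ((F^F))^F ⇒ (((S)^F))^F ⇒ (((F)^F))^F ⇒ (((i)^F))^F ⇒ (((i)^(S)))^F ⇒ (((i)^(F)))^F ⇒ (((i)^(i)))^F ⇒ (((i)^(i)))^i

S ⇒ S^F   [S -> S ^ F]
S^F ⇒ F^F   [S -> F]
F^F ⇒ (S)^F   [F -> ( S )]
(S)^F ⇒ (F)^F   [S -> F]
(F)^F ⇒ ((S))^F   [F -> ( S )]
((S))^F ⇒ ((S^F))^F   [S -> S ^ F]
((S^F))^F ⇒ ((F^F))^F   [S -> F]
((F^F))^F ⇒ (((S)^F))^F   [F -> ( S )]
(((S)^F))^F ⇒ (((F)^F))^F   [S -> F]
(((F)^F))^F ⇒ (((i)^F))^F   [F -> i]
(((i)^F))^F ⇒ (((i)^(S)))^F   [F -> ( S )]
(((i)^(S)))^F ⇒ (((i)^(F)))^F   [S -> F]
(((i)^(F)))^F ⇒ (((i)^(i)))^F   [F -> i]
(((i)^(i)))^F ⇒ (((i)^(i)))^i   [F -> i]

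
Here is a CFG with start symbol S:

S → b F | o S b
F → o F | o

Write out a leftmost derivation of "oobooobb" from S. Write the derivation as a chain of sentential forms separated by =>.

S => oSb => ooSbb => oobFbb => ooboFbb => oobooFbb => oobooobb

S => oSb   [S → o S b]
oSb => ooSbb   [S → o S b]
ooSbb => oobFbb   [S → b F]
oobFbb => ooboFbb   [F → o F]
ooboFbb => oobooFbb   [F → o F]
oobooFbb => oobooobb   [F → o]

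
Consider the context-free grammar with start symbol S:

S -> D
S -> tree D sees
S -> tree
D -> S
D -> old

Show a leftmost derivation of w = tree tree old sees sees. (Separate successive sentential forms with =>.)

S => tree D sees => tree S sees => tree tree D sees sees => tree tree old sees sees

S => tree D sees   [S -> tree D sees]
tree D sees => tree S sees   [D -> S]
tree S sees => tree tree D sees sees   [S -> tree D sees]
tree tree D sees sees => tree tree old sees sees   [D -> old]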